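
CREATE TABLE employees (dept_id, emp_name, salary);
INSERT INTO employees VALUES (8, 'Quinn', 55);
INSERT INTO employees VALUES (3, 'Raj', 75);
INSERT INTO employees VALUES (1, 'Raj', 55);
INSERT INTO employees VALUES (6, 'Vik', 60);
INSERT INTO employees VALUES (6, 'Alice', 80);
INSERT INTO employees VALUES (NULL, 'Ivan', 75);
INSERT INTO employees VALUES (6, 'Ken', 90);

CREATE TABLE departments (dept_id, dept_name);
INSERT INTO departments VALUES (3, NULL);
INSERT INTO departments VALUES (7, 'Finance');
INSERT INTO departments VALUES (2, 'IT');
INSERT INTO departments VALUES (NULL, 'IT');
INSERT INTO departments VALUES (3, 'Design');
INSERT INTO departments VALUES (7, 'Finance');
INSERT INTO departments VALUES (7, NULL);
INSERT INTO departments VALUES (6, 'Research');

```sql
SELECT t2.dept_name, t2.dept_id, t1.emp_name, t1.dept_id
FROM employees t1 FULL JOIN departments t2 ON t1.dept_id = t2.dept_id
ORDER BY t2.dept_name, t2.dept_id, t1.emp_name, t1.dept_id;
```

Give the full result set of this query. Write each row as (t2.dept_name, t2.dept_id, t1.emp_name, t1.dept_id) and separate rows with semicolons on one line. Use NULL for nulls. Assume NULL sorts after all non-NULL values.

(Design, 3, Raj, 3); (Finance, 7, NULL, NULL); (Finance, 7, NULL, NULL); (IT, 2, NULL, NULL); (IT, NULL, NULL, NULL); (Research, 6, Alice, 6); (Research, 6, Ken, 6); (Research, 6, Vik, 6); (NULL, 3, Raj, 3); (NULL, 7, NULL, NULL); (NULL, NULL, Ivan, NULL); (NULL, NULL, Quinn, 8); (NULL, NULL, Raj, 1)

FULL OUTER JOIN keeps every row from both sides; unmatched rows get NULL for the other side's columns.
Matching on t1.dept_id = t2.dept_id. A NULL in a compared column never satisfies the condition.
Matched pairs: 5; unmatched t1 rows kept: 3; unmatched t2 rows kept: 5.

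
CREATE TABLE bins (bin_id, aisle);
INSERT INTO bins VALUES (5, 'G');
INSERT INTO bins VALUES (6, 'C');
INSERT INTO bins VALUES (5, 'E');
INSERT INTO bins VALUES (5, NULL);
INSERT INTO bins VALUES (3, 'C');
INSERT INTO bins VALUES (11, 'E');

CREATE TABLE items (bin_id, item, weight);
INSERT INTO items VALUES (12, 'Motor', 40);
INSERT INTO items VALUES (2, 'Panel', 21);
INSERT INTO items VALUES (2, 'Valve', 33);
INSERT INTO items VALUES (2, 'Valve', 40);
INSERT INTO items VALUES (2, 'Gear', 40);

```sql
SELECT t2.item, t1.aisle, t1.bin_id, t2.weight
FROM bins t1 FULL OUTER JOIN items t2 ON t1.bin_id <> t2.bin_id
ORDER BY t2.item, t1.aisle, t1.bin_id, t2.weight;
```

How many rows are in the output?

FULL OUTER JOIN keeps every row from both sides; unmatched rows get NULL for the other side's columns.
Matching on t1.bin_id <> t2.bin_id.
- t1[0] bin_id=5 → 5 match(es) in t2 → 5 row(s).
- t1[1] bin_id=6 → 5 match(es) in t2 → 5 row(s).
- t1[2] bin_id=5 → 5 match(es) in t2 → 5 row(s).
- t1[3] bin_id=5 → 5 match(es) in t2 → 5 row(s).
- t1[4] bin_id=3 → 5 match(es) in t2 → 5 row(s).
- t1[5] bin_id=11 → 5 match(es) in t2 → 5 row(s).
Total: 30 rows.

30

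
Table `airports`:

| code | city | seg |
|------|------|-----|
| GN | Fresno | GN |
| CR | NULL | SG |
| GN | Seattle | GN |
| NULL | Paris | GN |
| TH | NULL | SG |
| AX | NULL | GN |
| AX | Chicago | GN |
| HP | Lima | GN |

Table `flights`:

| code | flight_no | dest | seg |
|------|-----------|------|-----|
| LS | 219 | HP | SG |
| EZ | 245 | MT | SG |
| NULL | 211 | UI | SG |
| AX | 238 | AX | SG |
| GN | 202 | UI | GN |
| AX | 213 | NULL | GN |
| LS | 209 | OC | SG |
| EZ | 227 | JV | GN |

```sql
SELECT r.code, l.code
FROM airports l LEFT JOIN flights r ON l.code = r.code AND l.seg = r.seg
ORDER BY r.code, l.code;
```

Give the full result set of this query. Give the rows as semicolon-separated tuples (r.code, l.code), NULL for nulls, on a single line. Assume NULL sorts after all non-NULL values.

LEFT JOIN keeps every row from `airports`; unmatched rows get NULL for `flights`'s columns.
Matching on l.code = r.code AND l.seg = r.seg. A NULL in a compared column never satisfies the condition.
- l[0] code=GN, seg=GN → 1 match(es) in r → 1 row(s).
- l[1] code=CR, seg=SG → no match; kept with NULLs on the r side.
- l[2] code=GN, seg=GN → 1 match(es) in r → 1 row(s).
- l[3] code=NULL, seg=GN → no match; kept with NULLs on the r side.
- l[4] code=TH, seg=SG → no match; kept with NULLs on the r side.
- l[5] code=AX, seg=GN → 1 match(es) in r → 1 row(s).
- l[6] code=AX, seg=GN → 1 match(es) in r → 1 row(s).
- l[7] code=HP, seg=GN → no match; kept with NULLs on the r side.
After projecting and ordering:
r.code | l.code
AX | AX
AX | AX
GN | GN
GN | GN
NULL | CR
NULL | HP
NULL | TH
NULL | NULL

(AX, AX); (AX, AX); (GN, GN); (GN, GN); (NULL, CR); (NULL, HP); (NULL, TH); (NULL, NULL)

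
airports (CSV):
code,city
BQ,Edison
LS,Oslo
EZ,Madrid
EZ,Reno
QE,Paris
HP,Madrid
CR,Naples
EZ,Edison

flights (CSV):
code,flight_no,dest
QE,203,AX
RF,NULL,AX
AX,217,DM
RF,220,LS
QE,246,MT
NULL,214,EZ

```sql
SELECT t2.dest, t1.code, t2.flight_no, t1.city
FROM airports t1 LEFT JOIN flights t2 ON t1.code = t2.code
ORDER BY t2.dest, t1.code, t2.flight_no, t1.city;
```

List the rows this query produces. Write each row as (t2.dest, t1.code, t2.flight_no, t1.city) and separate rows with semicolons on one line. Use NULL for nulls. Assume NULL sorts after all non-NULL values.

LEFT JOIN keeps every row from `airports`; unmatched rows get NULL for `flights`'s columns.
Matching on t1.code = t2.code. A NULL in a compared column never satisfies the condition.
Matched pairs: 2; unmatched t1 rows kept: 7.

(AX, QE, 203, Paris); (MT, QE, 246, Paris); (NULL, BQ, NULL, Edison); (NULL, CR, NULL, Naples); (NULL, EZ, NULL, Edison); (NULL, EZ, NULL, Madrid); (NULL, EZ, NULL, Reno); (NULL, HP, NULL, Madrid); (NULL, LS, NULL, Oslo)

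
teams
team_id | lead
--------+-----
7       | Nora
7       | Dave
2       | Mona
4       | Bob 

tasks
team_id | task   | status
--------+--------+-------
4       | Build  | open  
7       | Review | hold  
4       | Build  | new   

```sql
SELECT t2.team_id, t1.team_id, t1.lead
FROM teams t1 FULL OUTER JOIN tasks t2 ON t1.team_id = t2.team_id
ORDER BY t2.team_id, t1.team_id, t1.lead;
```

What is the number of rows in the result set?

FULL OUTER JOIN keeps every row from both sides; unmatched rows get NULL for the other side's columns.
Matching on t1.team_id = t2.team_id.
Matched pairs: 4; unmatched t1 rows kept: 1; unmatched t2 rows kept: 0.
Total: 4 matched + 1 padded = 5 rows.

5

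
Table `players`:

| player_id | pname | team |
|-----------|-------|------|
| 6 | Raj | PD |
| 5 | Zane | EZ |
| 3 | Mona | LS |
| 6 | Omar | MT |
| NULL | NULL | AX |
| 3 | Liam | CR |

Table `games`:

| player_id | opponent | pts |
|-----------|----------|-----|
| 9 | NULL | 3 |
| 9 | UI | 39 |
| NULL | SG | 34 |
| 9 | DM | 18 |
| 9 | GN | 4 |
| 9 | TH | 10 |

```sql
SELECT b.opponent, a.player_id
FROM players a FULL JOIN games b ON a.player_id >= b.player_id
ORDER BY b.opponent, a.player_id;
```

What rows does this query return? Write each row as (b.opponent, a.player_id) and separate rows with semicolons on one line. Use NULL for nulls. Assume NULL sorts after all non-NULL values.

(DM, NULL); (GN, NULL); (SG, NULL); (TH, NULL); (UI, NULL); (NULL, 3); (NULL, 3); (NULL, 5); (NULL, 6); (NULL, 6); (NULL, NULL); (NULL, NULL)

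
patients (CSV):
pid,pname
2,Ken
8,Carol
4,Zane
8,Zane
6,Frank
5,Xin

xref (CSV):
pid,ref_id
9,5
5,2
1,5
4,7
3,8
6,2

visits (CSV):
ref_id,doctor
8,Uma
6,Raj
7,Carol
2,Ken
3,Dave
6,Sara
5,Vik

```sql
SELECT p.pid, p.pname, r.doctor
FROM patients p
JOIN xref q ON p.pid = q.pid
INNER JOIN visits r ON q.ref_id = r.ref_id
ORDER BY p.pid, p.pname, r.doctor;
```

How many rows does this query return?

Joins associate left-to-right: patients INNER JOIN xref on pid gives 3 intermediate row(s).
Then INNER JOIN `visits r` on ref_id: keep only rows whose q.ref_id appears in r.
Result: 3 row(s).

3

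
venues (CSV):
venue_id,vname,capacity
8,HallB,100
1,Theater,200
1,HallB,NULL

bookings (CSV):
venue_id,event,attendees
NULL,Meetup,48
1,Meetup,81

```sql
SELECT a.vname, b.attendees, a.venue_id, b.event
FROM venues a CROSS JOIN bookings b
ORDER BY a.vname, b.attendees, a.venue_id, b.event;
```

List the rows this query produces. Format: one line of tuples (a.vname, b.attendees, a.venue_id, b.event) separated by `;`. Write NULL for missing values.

(HallB, 48, 1, Meetup); (HallB, 48, 8, Meetup); (HallB, 81, 1, Meetup); (HallB, 81, 8, Meetup); (Theater, 48, 1, Meetup); (Theater, 81, 1, Meetup)

CROSS JOIN pairs every row of `venues` with every row of `bookings`: 3 × 2 = 6 rows.
After projecting and ordering:
a.vname | b.attendees | a.venue_id | b.event
HallB | 48 | 1 | Meetup
HallB | 48 | 8 | Meetup
HallB | 81 | 1 | Meetup
HallB | 81 | 8 | Meetup
Theater | 48 | 1 | Meetup
Theater | 81 | 1 | Meetup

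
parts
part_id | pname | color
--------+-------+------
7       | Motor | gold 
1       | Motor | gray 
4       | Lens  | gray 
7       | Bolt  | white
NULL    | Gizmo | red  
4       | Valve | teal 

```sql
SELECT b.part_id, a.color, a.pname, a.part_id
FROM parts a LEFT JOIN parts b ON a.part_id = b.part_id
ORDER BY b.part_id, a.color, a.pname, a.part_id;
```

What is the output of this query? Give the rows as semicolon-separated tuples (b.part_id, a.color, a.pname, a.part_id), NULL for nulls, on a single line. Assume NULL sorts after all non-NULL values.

(1, gray, Motor, 1); (4, gray, Lens, 4); (4, gray, Lens, 4); (4, teal, Valve, 4); (4, teal, Valve, 4); (7, gold, Motor, 7); (7, gold, Motor, 7); (7, white, Bolt, 7); (7, white, Bolt, 7); (NULL, red, Gizmo, NULL)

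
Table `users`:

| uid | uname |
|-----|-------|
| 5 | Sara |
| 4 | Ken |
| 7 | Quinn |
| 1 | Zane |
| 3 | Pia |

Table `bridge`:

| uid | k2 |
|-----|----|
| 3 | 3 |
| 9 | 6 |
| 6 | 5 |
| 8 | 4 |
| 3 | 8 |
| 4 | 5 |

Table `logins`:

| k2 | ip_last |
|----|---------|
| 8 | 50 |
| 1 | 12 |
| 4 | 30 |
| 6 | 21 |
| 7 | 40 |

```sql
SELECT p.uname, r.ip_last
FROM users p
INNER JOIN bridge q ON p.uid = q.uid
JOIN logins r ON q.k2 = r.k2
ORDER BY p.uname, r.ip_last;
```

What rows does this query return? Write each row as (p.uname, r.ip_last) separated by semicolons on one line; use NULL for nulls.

(Pia, 50)

Step 1 — p INNER JOIN q on uid → 3 row(s).
Then INNER JOIN `logins r` on k2: keep only rows whose q.k2 appears in r.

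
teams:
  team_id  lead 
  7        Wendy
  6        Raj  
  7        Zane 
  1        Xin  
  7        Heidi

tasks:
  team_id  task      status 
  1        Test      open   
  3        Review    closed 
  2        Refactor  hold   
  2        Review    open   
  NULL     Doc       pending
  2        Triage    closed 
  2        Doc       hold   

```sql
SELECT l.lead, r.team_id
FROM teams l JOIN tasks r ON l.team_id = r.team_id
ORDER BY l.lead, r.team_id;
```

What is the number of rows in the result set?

1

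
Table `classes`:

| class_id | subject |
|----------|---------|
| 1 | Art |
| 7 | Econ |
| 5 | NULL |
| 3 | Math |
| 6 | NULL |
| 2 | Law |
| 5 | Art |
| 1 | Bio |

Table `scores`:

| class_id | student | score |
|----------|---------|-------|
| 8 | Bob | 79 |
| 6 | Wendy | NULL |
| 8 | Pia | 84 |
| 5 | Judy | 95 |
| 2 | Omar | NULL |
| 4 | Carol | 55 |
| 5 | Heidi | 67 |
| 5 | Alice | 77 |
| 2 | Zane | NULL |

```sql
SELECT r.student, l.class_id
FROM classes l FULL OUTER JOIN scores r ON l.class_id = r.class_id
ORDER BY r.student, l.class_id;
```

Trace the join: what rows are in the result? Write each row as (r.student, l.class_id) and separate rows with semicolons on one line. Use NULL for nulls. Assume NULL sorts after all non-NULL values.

FULL OUTER JOIN keeps every row from both sides; unmatched rows get NULL for the other side's columns.
Matching on l.class_id = r.class_id.
Matched pairs: 9; unmatched l rows kept: 4; unmatched r rows kept: 3.

(Alice, 5); (Alice, 5); (Bob, NULL); (Carol, NULL); (Heidi, 5); (Heidi, 5); (Judy, 5); (Judy, 5); (Omar, 2); (Pia, NULL); (Wendy, 6); (Zane, 2); (NULL, 1); (NULL, 1); (NULL, 3); (NULL, 7)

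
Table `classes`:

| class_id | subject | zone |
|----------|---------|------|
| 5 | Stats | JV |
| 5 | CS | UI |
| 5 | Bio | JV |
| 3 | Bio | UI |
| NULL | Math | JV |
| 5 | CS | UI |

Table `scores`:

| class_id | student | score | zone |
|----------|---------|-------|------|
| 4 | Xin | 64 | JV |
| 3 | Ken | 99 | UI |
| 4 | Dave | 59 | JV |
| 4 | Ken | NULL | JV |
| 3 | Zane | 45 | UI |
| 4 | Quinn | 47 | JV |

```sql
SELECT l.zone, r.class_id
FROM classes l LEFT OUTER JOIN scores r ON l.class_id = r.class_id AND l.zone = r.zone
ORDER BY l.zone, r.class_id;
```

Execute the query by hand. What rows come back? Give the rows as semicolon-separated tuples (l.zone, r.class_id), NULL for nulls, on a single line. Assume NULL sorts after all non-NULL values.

LEFT JOIN keeps every row from `classes`; unmatched rows get NULL for `scores`'s columns.
Matching on l.class_id = r.class_id AND l.zone = r.zone. A NULL in a compared column never satisfies the condition.
Matched pairs: 2; unmatched l rows kept: 5.

(JV, NULL); (JV, NULL); (JV, NULL); (UI, 3); (UI, 3); (UI, NULL); (UI, NULL)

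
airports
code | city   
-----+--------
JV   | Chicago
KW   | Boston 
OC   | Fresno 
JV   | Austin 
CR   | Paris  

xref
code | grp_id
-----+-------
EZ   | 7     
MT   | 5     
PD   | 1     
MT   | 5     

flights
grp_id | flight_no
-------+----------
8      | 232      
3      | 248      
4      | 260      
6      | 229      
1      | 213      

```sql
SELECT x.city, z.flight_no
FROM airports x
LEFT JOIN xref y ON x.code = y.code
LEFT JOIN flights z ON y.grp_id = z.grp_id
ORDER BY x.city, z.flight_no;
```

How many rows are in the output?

5

Joins associate left-to-right: airports LEFT JOIN xref on code gives 5 intermediate row(s).
Then LEFT JOIN `flights z` on grp_id: each of those 5 rows is kept; rows whose y.grp_id has no match in z get NULL for z's columns.
Result: 5 row(s).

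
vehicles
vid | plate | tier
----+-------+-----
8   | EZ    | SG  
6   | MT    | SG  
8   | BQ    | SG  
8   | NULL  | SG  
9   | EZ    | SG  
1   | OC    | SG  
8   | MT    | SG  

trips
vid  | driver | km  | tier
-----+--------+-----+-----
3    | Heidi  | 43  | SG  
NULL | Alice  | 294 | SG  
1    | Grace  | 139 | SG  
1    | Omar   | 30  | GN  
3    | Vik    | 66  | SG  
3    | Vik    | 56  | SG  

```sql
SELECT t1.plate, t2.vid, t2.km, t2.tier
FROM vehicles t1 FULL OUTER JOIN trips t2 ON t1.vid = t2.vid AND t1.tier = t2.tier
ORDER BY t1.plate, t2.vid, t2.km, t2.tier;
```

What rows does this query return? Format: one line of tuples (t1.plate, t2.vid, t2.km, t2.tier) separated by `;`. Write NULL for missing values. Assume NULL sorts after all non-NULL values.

(BQ, NULL, NULL, NULL); (EZ, NULL, NULL, NULL); (EZ, NULL, NULL, NULL); (MT, NULL, NULL, NULL); (MT, NULL, NULL, NULL); (OC, 1, 139, SG); (NULL, 1, 30, GN); (NULL, 3, 43, SG); (NULL, 3, 56, SG); (NULL, 3, 66, SG); (NULL, NULL, 294, SG); (NULL, NULL, NULL, NULL)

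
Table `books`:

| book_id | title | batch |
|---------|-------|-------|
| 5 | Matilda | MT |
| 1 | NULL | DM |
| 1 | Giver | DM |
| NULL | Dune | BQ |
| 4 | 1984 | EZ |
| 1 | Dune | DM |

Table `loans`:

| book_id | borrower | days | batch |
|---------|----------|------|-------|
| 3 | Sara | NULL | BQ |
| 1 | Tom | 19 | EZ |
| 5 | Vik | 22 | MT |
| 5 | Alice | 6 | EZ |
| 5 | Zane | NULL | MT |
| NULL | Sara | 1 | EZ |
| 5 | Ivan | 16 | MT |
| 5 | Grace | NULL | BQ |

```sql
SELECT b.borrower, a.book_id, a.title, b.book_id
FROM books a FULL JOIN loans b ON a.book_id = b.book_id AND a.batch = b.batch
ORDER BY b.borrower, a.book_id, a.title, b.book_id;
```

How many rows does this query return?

FULL OUTER JOIN keeps every row from both sides; unmatched rows get NULL for the other side's columns.
Matching on a.book_id = b.book_id AND a.batch = b.batch. A NULL in a compared column never satisfies the condition.
Matched pairs: 3; unmatched a rows kept: 5; unmatched b rows kept: 5.
Total: 3 matched + 10 padded = 13 rows.

13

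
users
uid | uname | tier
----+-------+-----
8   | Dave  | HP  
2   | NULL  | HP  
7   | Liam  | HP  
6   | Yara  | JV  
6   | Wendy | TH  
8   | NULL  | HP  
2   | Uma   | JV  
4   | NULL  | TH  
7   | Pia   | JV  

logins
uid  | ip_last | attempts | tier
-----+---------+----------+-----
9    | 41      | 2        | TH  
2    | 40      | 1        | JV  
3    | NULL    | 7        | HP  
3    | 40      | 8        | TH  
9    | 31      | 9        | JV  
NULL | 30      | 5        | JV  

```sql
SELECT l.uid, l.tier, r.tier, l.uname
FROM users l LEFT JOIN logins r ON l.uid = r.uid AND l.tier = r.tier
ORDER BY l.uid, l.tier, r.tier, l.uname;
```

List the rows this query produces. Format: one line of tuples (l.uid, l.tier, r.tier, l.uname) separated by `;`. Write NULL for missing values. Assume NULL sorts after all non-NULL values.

(2, HP, NULL, NULL); (2, JV, JV, Uma); (4, TH, NULL, NULL); (6, JV, NULL, Yara); (6, TH, NULL, Wendy); (7, HP, NULL, Liam); (7, JV, NULL, Pia); (8, HP, NULL, Dave); (8, HP, NULL, NULL)

LEFT JOIN keeps every row from `users`; unmatched rows get NULL for `logins`'s columns.
Matching on l.uid = r.uid AND l.tier = r.tier. A NULL in a compared column never satisfies the condition.
- l[0] uid=8, tier=HP → no match; kept with NULLs on the r side.
- l[1] uid=2, tier=HP → no match; kept with NULLs on the r side.
- l[2] uid=7, tier=HP → no match; kept with NULLs on the r side.
- l[3] uid=6, tier=JV → no match; kept with NULLs on the r side.
- l[4] uid=6, tier=TH → no match; kept with NULLs on the r side.
- l[5] uid=8, tier=HP → no match; kept with NULLs on the r side.
- l[6] uid=2, tier=JV → 1 match(es) in r → 1 row(s).
- l[7] uid=4, tier=TH → no match; kept with NULLs on the r side.
- l[8] uid=7, tier=JV → no match; kept with NULLs on the r side.
After projecting and ordering:
l.uid | l.tier | r.tier | l.uname
2 | HP | NULL | NULL
2 | JV | JV | Uma
4 | TH | NULL | NULL
6 | JV | NULL | Yara
6 | TH | NULL | Wendy
7 | HP | NULL | Liam
7 | JV | NULL | Pia
8 | HP | NULL | Dave
8 | HP | NULL | NULL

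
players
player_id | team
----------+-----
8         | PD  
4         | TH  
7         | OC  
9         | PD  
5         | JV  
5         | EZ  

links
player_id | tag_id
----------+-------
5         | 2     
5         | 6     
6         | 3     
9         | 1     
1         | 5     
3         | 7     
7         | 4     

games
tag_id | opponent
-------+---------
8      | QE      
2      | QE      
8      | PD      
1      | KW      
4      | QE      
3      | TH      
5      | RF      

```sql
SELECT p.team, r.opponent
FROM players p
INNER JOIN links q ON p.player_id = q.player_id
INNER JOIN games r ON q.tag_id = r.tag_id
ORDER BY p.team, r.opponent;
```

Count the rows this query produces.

4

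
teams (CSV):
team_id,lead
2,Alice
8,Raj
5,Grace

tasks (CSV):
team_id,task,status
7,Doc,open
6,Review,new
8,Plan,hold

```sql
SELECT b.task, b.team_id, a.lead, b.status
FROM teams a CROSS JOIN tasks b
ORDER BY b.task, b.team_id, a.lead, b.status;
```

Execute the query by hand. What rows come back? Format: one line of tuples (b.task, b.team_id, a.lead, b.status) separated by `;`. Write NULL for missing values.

CROSS JOIN pairs every row of `teams` with every row of `tasks`: 3 × 3 = 9 rows.

(Doc, 7, Alice, open); (Doc, 7, Grace, open); (Doc, 7, Raj, open); (Plan, 8, Alice, hold); (Plan, 8, Grace, hold); (Plan, 8, Raj, hold); (Review, 6, Alice, new); (Review, 6, Grace, new); (Review, 6, Raj, new)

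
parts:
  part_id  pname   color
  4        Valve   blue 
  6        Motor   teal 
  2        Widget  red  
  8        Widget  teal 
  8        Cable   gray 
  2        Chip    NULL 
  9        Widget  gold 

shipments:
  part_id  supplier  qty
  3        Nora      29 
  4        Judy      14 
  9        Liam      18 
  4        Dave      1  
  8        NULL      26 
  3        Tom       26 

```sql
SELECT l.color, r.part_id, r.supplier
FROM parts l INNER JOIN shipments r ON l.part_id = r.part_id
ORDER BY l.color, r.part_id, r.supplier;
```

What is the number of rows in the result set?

5

INNER JOIN keeps only pairs where the ON condition holds.
Matching on l.part_id = r.part_id.
- l[0] part_id=4 → 2 match(es) in r → 2 row(s).
- l[1] part_id=6 → no match; dropped.
- l[2] part_id=2 → no match; dropped.
- l[3] part_id=8 → 1 match(es) in r → 1 row(s).
- l[4] part_id=8 → 1 match(es) in r → 1 row(s).
- l[5] part_id=2 → no match; dropped.
- l[6] part_id=9 → 1 match(es) in r → 1 row(s).
Total: 5 rows.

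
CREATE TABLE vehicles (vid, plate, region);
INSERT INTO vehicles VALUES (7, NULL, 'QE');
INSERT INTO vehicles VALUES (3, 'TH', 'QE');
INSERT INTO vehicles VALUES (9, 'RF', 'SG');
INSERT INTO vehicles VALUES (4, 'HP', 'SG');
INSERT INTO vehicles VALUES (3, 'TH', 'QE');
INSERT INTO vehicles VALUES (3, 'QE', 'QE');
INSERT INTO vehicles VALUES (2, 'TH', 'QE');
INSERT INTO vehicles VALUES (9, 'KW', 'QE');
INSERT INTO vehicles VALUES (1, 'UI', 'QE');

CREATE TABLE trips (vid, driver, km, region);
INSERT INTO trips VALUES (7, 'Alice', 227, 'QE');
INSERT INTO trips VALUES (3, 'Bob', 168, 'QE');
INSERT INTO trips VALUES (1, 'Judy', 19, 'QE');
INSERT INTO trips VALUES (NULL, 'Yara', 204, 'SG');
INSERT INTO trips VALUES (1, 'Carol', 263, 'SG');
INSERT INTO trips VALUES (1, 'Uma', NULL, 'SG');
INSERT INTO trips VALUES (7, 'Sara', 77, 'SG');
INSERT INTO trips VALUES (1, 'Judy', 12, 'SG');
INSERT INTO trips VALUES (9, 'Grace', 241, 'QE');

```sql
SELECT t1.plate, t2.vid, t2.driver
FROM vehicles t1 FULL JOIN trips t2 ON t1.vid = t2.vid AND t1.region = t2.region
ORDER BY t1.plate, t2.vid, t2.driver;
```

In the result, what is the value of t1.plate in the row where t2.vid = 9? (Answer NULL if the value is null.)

FULL OUTER JOIN keeps every row from both sides; unmatched rows get NULL for the other side's columns.
Matching on t1.vid = t2.vid AND t1.region = t2.region. A NULL in a compared column never satisfies the condition.
Matched pairs: 6; unmatched t1 rows kept: 3; unmatched t2 rows kept: 5.

KW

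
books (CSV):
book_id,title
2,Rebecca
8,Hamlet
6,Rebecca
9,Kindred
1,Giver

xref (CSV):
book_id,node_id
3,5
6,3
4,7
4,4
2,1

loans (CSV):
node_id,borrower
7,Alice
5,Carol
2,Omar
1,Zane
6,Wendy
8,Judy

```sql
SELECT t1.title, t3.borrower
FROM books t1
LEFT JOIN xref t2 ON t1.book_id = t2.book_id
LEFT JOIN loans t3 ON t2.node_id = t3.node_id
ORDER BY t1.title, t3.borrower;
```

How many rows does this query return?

Step 1 — t1 LEFT JOIN t2 on book_id → 5 row(s).
Then LEFT JOIN `loans t3` on node_id: each of those 5 rows is kept; rows whose t2.node_id has no match in t3 get NULL for t3's columns.
Result: 5 row(s).

5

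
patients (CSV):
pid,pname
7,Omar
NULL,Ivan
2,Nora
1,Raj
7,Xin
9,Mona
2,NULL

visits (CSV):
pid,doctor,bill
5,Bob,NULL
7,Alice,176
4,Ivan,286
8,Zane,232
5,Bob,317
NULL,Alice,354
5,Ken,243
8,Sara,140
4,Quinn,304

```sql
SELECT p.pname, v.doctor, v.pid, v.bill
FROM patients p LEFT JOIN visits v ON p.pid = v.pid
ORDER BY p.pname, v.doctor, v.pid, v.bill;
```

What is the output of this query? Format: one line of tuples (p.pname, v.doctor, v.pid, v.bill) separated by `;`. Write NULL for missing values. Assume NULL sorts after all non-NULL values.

(Ivan, NULL, NULL, NULL); (Mona, NULL, NULL, NULL); (Nora, NULL, NULL, NULL); (Omar, Alice, 7, 176); (Raj, NULL, NULL, NULL); (Xin, Alice, 7, 176); (NULL, NULL, NULL, NULL)

LEFT JOIN keeps every row from `patients`; unmatched rows get NULL for `visits`'s columns.
Matching on p.pid = v.pid. A NULL in a compared column never satisfies the condition.
- p[0] pid=7 → 1 match(es) in v → 1 row(s).
- p[1] pid=NULL → no match; kept with NULLs on the v side.
- p[2] pid=2 → no match; kept with NULLs on the v side.
- p[3] pid=1 → no match; kept with NULLs on the v side.
- p[4] pid=7 → 1 match(es) in v → 1 row(s).
- p[5] pid=9 → no match; kept with NULLs on the v side.
- p[6] pid=2 → no match; kept with NULLs on the v side.
After projecting and ordering:
p.pname | v.doctor | v.pid | v.bill
Ivan | NULL | NULL | NULL
Mona | NULL | NULL | NULL
Nora | NULL | NULL | NULL
Omar | Alice | 7 | 176
Raj | NULL | NULL | NULL
Xin | Alice | 7 | 176
NULL | NULL | NULL | NULL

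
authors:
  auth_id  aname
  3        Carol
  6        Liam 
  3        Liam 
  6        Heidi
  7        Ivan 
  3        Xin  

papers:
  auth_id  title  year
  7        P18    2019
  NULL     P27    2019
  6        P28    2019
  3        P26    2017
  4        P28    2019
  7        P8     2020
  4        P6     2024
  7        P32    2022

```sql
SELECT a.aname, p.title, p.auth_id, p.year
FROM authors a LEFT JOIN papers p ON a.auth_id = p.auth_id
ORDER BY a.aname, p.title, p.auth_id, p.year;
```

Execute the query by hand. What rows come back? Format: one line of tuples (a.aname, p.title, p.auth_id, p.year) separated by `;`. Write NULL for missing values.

LEFT JOIN keeps every row from `authors`; unmatched rows get NULL for `papers`'s columns.
Matching on a.auth_id = p.auth_id. A NULL in a compared column never satisfies the condition.
- auth_id=3: 1 matching p row(s), so 1 row(s) emitted.
- auth_id=6: 1 matching p row(s), so 1 row(s) emitted.
- auth_id=3: 1 matching p row(s), so 1 row(s) emitted.
- auth_id=6: 1 matching p row(s), so 1 row(s) emitted.
- auth_id=7: 3 matching p row(s), so 3 row(s) emitted.
- auth_id=3: 1 matching p row(s), so 1 row(s) emitted.
After projecting and ordering:
a.aname | p.title | p.auth_id | p.year
Carol | P26 | 3 | 2017
Heidi | P28 | 6 | 2019
Ivan | P18 | 7 | 2019
Ivan | P32 | 7 | 2022
Ivan | P8 | 7 | 2020
Liam | P26 | 3 | 2017
Liam | P28 | 6 | 2019
Xin | P26 | 3 | 2017

(Carol, P26, 3, 2017); (Heidi, P28, 6, 2019); (Ivan, P18, 7, 2019); (Ivan, P32, 7, 2022); (Ivan, P8, 7, 2020); (Liam, P26, 3, 2017); (Liam, P28, 6, 2019); (Xin, P26, 3, 2017)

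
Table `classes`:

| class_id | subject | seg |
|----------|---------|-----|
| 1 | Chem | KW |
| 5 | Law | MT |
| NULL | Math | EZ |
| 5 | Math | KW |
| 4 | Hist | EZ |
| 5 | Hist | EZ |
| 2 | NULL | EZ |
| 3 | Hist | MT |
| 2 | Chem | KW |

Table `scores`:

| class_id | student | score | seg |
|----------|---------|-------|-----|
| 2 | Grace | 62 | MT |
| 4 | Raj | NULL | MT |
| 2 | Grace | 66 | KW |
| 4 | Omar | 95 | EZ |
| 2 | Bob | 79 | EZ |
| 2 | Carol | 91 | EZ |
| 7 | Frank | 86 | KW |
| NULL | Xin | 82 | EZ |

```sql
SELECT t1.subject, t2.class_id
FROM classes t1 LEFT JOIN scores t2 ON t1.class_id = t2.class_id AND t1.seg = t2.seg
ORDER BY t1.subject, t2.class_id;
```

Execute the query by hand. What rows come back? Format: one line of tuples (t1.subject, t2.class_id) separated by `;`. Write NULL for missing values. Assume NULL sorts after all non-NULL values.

LEFT JOIN keeps every row from `classes`; unmatched rows get NULL for `scores`'s columns.
Matching on t1.class_id = t2.class_id AND t1.seg = t2.seg. A NULL in a compared column never satisfies the condition.
- class_id=1, seg=KW: no t2 row matches, row kept with t2 columns NULL.
- class_id=5, seg=MT: no t2 row matches, row kept with t2 columns NULL.
- class_id=NULL, seg=EZ: no t2 row matches, row kept with t2 columns NULL.
- class_id=5, seg=KW: no t2 row matches, row kept with t2 columns NULL.
- class_id=4, seg=EZ: 1 matching t2 row(s), so 1 row(s) emitted.
- class_id=5, seg=EZ: no t2 row matches, row kept with t2 columns NULL.
- class_id=2, seg=EZ: 2 matching t2 row(s), so 2 row(s) emitted.
- class_id=3, seg=MT: no t2 row matches, row kept with t2 columns NULL.
- class_id=2, seg=KW: 1 matching t2 row(s), so 1 row(s) emitted.
After projecting and ordering:
t1.subject | t2.class_id
Chem | 2
Chem | NULL
Hist | 4
Hist | NULL
Hist | NULL
Law | NULL
Math | NULL
Math | NULL
NULL | 2
NULL | 2

(Chem, 2); (Chem, NULL); (Hist, 4); (Hist, NULL); (Hist, NULL); (Law, NULL); (Math, NULL); (Math, NULL); (NULL, 2); (NULL, 2)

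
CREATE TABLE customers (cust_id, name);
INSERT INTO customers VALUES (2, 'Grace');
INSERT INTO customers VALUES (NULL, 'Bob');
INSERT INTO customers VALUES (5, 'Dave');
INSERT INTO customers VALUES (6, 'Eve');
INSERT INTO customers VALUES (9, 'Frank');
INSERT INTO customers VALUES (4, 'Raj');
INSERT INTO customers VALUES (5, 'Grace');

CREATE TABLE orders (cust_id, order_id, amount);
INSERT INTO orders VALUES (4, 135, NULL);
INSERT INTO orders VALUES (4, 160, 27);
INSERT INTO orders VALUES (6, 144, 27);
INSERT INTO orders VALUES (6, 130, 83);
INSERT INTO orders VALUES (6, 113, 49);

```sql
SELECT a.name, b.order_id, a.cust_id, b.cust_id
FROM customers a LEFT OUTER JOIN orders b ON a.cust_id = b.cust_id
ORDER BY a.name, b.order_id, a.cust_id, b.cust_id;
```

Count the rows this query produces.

LEFT JOIN keeps every row from `customers`; unmatched rows get NULL for `orders`'s columns.
Matching on a.cust_id = b.cust_id. A NULL in a compared column never satisfies the condition.
- a row (cust_id=2): no match → kept, b columns NULL.
- a row (cust_id=NULL): no match → kept, b columns NULL.
- a row (cust_id=5): no match → kept, b columns NULL.
- a row (cust_id=6): matches 3 b row(s) → 3 output row(s).
- a row (cust_id=9): no match → kept, b columns NULL.
- a row (cust_id=4): matches 2 b row(s) → 2 output row(s).
- a row (cust_id=5): no match → kept, b columns NULL.
Total: 5 matched + 5 padded = 10 rows.

10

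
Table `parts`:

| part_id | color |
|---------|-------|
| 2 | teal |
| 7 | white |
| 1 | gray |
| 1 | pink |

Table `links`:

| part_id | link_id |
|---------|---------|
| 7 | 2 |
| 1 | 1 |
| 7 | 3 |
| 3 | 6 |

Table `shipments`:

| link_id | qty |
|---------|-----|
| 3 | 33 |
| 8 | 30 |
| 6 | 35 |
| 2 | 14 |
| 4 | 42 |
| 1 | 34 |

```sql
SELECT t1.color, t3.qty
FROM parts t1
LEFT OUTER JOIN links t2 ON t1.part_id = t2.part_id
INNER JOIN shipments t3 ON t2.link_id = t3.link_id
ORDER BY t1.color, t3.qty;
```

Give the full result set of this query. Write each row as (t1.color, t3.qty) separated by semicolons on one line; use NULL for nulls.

Evaluate left to right. First `parts t1 LEFT JOIN links t2` on part_id: 5 row(s).
Then INNER JOIN `shipments t3` on link_id: keep only rows whose t2.link_id appears in t3.

(gray, 34); (pink, 34); (white, 14); (white, 33)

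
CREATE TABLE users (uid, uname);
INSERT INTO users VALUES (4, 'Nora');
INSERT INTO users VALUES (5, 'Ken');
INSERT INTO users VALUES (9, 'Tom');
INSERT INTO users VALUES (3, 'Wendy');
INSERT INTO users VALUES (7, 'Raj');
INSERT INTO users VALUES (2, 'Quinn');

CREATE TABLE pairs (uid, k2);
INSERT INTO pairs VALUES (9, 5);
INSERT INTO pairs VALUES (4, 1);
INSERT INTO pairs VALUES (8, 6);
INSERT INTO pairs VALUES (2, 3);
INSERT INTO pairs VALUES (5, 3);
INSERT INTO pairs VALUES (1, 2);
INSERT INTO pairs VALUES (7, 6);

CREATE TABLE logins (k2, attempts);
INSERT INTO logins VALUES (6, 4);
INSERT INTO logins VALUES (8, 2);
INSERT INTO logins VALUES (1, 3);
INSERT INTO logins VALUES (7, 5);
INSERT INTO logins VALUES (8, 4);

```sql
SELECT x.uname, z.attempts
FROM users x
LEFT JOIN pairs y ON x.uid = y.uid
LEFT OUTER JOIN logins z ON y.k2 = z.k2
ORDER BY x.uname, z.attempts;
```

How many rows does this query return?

6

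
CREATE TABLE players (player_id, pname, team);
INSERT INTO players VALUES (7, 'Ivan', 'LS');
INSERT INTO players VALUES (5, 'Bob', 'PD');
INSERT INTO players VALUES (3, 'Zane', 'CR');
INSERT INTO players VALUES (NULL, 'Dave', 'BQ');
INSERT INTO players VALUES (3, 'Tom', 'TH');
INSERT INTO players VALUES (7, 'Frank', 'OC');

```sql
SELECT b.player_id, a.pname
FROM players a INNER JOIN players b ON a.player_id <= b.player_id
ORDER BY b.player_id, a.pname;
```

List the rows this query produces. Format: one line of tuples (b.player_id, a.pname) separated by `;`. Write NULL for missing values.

(3, Tom); (3, Tom); (3, Zane); (3, Zane); (5, Bob); (5, Tom); (5, Zane); (7, Bob); (7, Bob); (7, Frank); (7, Frank); (7, Ivan); (7, Ivan); (7, Tom); (7, Tom); (7, Zane); (7, Zane)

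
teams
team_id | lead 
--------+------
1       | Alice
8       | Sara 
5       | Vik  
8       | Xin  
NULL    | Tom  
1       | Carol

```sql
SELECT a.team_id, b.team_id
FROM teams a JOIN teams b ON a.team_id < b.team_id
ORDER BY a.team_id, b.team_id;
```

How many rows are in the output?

INNER JOIN keeps only pairs where the ON condition holds.
Matching on a.team_id < b.team_id. A NULL in a compared column never satisfies the condition.
- team_id=1: 3 matching b row(s), so 3 row(s) emitted.
- team_id=8: no matching b row, dropped.
- team_id=5: 2 matching b row(s), so 2 row(s) emitted.
- team_id=8: no matching b row, dropped.
- team_id=NULL: no matching b row, dropped.
- team_id=1: 3 matching b row(s), so 3 row(s) emitted.
Total: 8 rows.

8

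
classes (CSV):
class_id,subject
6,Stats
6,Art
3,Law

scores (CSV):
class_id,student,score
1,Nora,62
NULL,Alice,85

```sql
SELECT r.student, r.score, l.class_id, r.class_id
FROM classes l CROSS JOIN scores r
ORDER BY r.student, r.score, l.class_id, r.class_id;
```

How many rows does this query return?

6

CROSS JOIN pairs every row of `classes` with every row of `scores`: 3 × 2 = 6 rows.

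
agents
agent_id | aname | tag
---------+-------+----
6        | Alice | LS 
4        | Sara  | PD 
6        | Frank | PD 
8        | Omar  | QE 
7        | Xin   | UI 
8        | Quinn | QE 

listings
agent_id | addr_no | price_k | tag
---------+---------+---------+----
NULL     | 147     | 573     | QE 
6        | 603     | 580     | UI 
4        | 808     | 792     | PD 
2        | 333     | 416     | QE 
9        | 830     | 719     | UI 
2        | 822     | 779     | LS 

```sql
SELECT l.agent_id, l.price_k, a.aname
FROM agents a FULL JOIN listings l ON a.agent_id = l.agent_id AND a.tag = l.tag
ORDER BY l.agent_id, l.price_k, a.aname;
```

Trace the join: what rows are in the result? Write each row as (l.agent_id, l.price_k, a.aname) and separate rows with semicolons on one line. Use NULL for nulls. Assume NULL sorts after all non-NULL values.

FULL OUTER JOIN keeps every row from both sides; unmatched rows get NULL for the other side's columns.
Matching on a.agent_id = l.agent_id AND a.tag = l.tag. A NULL in a compared column never satisfies the condition.
Matched pairs: 1; unmatched a rows kept: 5; unmatched l rows kept: 5.

(2, 416, NULL); (2, 779, NULL); (4, 792, Sara); (6, 580, NULL); (9, 719, NULL); (NULL, 573, NULL); (NULL, NULL, Alice); (NULL, NULL, Frank); (NULL, NULL, Omar); (NULL, NULL, Quinn); (NULL, NULL, Xin)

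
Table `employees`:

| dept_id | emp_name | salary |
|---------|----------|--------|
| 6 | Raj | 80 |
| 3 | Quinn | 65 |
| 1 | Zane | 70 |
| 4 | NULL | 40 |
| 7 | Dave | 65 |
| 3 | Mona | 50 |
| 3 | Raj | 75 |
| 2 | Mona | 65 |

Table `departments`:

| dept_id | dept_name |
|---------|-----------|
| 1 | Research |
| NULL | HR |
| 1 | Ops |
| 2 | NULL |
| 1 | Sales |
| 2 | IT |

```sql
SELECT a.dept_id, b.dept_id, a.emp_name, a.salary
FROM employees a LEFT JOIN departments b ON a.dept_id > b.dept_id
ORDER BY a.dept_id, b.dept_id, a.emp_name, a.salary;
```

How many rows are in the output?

LEFT JOIN keeps every row from `employees`; unmatched rows get NULL for `departments`'s columns.
Matching on a.dept_id > b.dept_id. A NULL in a compared column never satisfies the condition.
Matched pairs: 33; unmatched a rows kept: 1.
Total: 33 matched + 1 padded = 34 rows.

34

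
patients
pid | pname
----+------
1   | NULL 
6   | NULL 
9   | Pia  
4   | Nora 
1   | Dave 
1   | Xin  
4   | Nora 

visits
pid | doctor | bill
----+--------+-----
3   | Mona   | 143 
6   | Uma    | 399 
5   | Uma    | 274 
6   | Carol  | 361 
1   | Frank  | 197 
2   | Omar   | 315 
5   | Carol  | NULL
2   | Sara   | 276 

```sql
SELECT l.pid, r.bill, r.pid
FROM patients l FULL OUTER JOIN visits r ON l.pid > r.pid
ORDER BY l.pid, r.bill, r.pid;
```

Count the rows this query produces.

FULL OUTER JOIN keeps every row from both sides; unmatched rows get NULL for the other side's columns.
Matching on l.pid > r.pid.
- l row (pid=1): no match → kept, r columns NULL.
- l row (pid=6): matches 6 r row(s) → 6 output row(s).
- l row (pid=9): matches 8 r row(s) → 8 output row(s).
- l row (pid=4): matches 4 r row(s) → 4 output row(s).
- l row (pid=1): no match → kept, r columns NULL.
- l row (pid=1): no match → kept, r columns NULL.
- l row (pid=4): matches 4 r row(s) → 4 output row(s).
Total: 22 matched + 3 padded = 25 rows.

25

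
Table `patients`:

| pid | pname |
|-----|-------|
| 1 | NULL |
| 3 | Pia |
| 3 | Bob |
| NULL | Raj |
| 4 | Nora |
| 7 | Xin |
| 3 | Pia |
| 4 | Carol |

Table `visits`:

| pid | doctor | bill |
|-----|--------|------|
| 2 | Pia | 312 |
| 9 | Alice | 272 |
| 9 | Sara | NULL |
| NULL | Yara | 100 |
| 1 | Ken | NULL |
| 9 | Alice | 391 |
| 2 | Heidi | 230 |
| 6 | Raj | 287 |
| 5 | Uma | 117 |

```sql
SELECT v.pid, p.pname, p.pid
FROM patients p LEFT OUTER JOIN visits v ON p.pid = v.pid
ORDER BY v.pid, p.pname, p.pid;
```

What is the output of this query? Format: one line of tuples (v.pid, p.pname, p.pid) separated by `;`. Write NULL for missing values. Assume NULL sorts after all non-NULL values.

(1, NULL, 1); (NULL, Bob, 3); (NULL, Carol, 4); (NULL, Nora, 4); (NULL, Pia, 3); (NULL, Pia, 3); (NULL, Raj, NULL); (NULL, Xin, 7)

LEFT JOIN keeps every row from `patients`; unmatched rows get NULL for `visits`'s columns.
Matching on p.pid = v.pid. A NULL in a compared column never satisfies the condition.
- pid=1: 1 matching v row(s), so 1 row(s) emitted.
- pid=3: no v row matches, row kept with v columns NULL.
- pid=3: no v row matches, row kept with v columns NULL.
- pid=NULL: no v row matches, row kept with v columns NULL.
- pid=4: no v row matches, row kept with v columns NULL.
- pid=7: no v row matches, row kept with v columns NULL.
- pid=3: no v row matches, row kept with v columns NULL.
- pid=4: no v row matches, row kept with v columns NULL.
After projecting and ordering:
v.pid | p.pname | p.pid
1 | NULL | 1
NULL | Bob | 3
NULL | Carol | 4
NULL | Nora | 4
NULL | Pia | 3
NULL | Pia | 3
NULL | Raj | NULL
NULL | Xin | 7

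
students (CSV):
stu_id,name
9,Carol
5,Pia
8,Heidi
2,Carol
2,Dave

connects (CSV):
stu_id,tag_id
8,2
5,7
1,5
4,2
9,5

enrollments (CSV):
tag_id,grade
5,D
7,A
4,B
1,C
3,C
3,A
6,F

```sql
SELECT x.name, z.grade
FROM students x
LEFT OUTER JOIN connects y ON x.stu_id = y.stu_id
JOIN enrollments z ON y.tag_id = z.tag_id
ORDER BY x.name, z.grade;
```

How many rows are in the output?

2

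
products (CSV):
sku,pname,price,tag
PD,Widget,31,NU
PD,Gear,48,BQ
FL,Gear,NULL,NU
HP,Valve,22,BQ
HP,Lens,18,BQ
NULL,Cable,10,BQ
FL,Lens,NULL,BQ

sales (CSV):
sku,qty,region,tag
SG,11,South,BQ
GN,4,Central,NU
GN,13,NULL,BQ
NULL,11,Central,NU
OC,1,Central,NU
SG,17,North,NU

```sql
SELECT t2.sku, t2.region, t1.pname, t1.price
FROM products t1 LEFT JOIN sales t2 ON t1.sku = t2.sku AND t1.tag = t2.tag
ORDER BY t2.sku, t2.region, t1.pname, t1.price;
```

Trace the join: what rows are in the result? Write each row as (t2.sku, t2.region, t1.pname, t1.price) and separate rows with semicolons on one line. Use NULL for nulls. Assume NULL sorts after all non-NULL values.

(NULL, NULL, Cable, 10); (NULL, NULL, Gear, 48); (NULL, NULL, Gear, NULL); (NULL, NULL, Lens, 18); (NULL, NULL, Lens, NULL); (NULL, NULL, Valve, 22); (NULL, NULL, Widget, 31)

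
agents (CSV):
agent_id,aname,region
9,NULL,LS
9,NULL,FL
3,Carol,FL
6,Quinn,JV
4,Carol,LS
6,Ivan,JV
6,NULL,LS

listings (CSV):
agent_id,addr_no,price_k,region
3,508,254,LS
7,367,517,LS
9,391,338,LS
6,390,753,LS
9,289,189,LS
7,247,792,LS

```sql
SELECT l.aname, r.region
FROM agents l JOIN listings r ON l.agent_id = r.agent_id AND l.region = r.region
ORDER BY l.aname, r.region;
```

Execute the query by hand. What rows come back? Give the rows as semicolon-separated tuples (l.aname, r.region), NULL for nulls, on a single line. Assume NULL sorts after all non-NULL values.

(NULL, LS); (NULL, LS); (NULL, LS)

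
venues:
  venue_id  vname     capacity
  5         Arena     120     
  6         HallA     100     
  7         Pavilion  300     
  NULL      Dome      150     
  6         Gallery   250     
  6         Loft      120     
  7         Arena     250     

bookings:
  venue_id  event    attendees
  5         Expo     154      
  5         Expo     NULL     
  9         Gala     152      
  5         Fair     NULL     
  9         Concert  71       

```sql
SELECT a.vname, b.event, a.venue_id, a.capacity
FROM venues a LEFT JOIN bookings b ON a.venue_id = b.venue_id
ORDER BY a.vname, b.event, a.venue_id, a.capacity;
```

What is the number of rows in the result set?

LEFT JOIN keeps every row from `venues`; unmatched rows get NULL for `bookings`'s columns.
Matching on a.venue_id = b.venue_id. A NULL in a compared column never satisfies the condition.
- a[0] venue_id=5 → 3 match(es) in b → 3 row(s).
- a[1] venue_id=6 → no match; kept with NULLs on the b side.
- a[2] venue_id=7 → no match; kept with NULLs on the b side.
- a[3] venue_id=NULL → no match; kept with NULLs on the b side.
- a[4] venue_id=6 → no match; kept with NULLs on the b side.
- a[5] venue_id=6 → no match; kept with NULLs on the b side.
- a[6] venue_id=7 → no match; kept with NULLs on the b side.
Total: 3 matched + 6 padded = 9 rows.

9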